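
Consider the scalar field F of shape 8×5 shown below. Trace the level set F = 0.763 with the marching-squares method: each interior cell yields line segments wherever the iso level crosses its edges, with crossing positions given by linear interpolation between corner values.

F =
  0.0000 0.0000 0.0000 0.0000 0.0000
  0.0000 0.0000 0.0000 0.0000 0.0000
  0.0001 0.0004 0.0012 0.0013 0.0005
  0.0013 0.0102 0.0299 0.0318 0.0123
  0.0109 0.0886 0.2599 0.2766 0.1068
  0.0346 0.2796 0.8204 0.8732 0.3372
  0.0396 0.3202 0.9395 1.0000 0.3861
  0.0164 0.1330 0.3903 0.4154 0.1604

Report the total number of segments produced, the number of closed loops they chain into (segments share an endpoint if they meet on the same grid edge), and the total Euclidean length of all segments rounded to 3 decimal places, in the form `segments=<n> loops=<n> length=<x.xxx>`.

segments=8 loops=1 length=5.452

cell (4,1): code 0100 → (4.898,2.000)–(5.000,1.894)
cell (4,2): code 1100 → (4.815,3.000)–(4.898,2.000)
cell (4,3): code 1000 → (5.000,3.206)–(4.815,3.000)
cell (5,1): code 0110 → (5.000,1.894)–(6.000,1.715)
cell (5,3): code 1001 → (6.000,3.386)–(5.000,3.206)
cell (6,1): code 0010 → (6.000,1.715)–(6.321,2.000)
cell (6,2): code 0011 → (6.321,2.000)–(6.405,3.000)
cell (6,3): code 0001 → (6.405,3.000)–(6.000,3.386)
total: 8 segments, chained into 1 closed loop(s), length Σ = 5.452161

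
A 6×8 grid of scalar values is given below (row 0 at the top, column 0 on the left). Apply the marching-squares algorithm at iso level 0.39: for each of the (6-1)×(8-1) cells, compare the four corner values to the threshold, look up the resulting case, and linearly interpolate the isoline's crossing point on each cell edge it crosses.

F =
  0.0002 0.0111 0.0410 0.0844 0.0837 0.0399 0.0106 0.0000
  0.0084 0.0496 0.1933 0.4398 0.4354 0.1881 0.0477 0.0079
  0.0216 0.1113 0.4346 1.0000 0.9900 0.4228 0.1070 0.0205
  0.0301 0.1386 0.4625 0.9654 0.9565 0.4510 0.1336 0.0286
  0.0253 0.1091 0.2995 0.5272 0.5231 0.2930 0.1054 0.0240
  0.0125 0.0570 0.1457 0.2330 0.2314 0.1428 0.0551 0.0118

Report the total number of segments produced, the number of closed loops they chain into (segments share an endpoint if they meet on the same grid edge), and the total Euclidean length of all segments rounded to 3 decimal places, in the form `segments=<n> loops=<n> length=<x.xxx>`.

segments=16 loops=1 length=11.065

cell (0,2): code 0100 → (0.860,3.000)–(1.000,2.798)
cell (0,3): code 1100 → (0.871,4.000)–(0.860,3.000)
cell (0,4): code 1000 → (1.000,4.184)–(0.871,4.000)
cell (1,1): code 0100 → (1.815,2.000)–(2.000,1.862)
cell (1,2): code 1110 → (1.000,2.798)–(1.815,2.000)
cell (1,4): code 1101 → (1.860,5.000)–(1.000,4.184)
cell (1,5): code 1000 → (2.000,5.104)–(1.860,5.000)
cell (2,1): code 0110 → (2.000,1.862)–(3.000,1.776)
cell (2,5): code 1001 → (3.000,5.192)–(2.000,5.104)
cell (3,1): code 0010 → (3.000,1.776)–(3.445,2.000)
cell (3,2): code 0111 → (3.445,2.000)–(4.000,2.397)
cell (3,4): code 1011 → (4.000,4.578)–(3.386,5.000)
cell (3,5): code 0001 → (3.386,5.000)–(3.000,5.192)
cell (4,2): code 0010 → (4.000,2.397)–(4.466,3.000)
cell (4,3): code 0011 → (4.466,3.000)–(4.456,4.000)
cell (4,4): code 0001 → (4.456,4.000)–(4.000,4.578)
total: 16 segments, chained into 1 closed loop(s), length Σ = 11.064864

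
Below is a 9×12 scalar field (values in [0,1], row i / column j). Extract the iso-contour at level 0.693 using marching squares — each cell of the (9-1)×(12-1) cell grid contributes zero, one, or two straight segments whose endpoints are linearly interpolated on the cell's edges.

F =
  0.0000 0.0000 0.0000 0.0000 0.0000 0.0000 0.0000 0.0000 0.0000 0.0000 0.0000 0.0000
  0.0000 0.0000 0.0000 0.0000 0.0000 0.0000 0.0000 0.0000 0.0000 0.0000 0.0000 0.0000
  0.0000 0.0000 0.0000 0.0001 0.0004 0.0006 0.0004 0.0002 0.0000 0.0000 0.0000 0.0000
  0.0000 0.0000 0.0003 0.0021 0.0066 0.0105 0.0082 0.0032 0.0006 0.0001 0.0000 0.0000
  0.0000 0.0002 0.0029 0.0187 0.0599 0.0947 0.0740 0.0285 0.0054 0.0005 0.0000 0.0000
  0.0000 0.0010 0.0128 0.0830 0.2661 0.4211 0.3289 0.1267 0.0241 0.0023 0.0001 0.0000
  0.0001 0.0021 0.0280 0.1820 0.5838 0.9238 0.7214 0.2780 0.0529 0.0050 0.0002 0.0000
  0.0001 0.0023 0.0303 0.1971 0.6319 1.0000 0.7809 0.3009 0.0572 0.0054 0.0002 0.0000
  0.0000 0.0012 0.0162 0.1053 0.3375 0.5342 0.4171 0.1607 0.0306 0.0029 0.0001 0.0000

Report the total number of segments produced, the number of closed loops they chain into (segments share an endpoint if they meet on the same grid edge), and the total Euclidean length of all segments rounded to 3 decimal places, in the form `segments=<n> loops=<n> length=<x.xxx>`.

segments=8 loops=1 length=6.457

cell (5,4): code 0100 → (5.541,5.000)–(6.000,4.321)
cell (5,5): code 1100 → (5.928,6.000)–(5.541,5.000)
cell (5,6): code 1000 → (6.000,6.064)–(5.928,6.000)
cell (6,4): code 0110 → (6.000,4.321)–(7.000,4.166)
cell (6,6): code 1001 → (7.000,6.183)–(6.000,6.064)
cell (7,4): code 0010 → (7.000,4.166)–(7.659,5.000)
cell (7,5): code 0011 → (7.659,5.000)–(7.242,6.000)
cell (7,6): code 0001 → (7.242,6.000)–(7.000,6.183)
total: 8 segments, chained into 1 closed loop(s), length Σ = 6.457174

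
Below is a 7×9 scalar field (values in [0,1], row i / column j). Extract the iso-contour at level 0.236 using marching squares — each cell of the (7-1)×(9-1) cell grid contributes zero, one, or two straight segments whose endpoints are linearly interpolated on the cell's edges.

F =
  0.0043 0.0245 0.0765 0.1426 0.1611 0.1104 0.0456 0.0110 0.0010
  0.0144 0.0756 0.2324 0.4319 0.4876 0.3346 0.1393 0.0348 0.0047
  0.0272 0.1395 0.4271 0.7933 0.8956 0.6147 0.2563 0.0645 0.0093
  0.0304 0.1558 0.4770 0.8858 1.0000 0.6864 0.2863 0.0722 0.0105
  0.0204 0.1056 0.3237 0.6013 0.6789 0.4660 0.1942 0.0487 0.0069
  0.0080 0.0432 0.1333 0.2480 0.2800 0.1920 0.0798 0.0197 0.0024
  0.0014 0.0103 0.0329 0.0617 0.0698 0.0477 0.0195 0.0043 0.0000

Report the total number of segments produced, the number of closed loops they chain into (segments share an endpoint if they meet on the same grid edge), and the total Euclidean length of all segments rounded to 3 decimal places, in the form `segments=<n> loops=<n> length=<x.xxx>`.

cell (0,2): code 0100 → (0.323,3.000)–(1.000,2.018)
cell (0,3): code 1100 → (0.229,4.000)–(0.323,3.000)
cell (0,4): code 1100 → (0.560,5.000)–(0.229,4.000)
cell (0,5): code 1000 → (1.000,5.505)–(0.560,5.000)
cell (1,1): code 0100 → (1.018,2.000)–(2.000,1.336)
cell (1,2): code 1110 → (1.000,2.018)–(1.018,2.000)
cell (1,5): code 1101 → (1.826,6.000)–(1.000,5.505)
cell (1,6): code 1000 → (2.000,6.106)–(1.826,6.000)
cell (2,1): code 0110 → (2.000,1.336)–(3.000,1.250)
cell (2,6): code 1001 → (3.000,6.235)–(2.000,6.106)
cell (3,1): code 0110 → (3.000,1.250)–(4.000,1.598)
cell (3,5): code 1011 → (4.000,5.846)–(3.546,6.000)
cell (3,6): code 0001 → (3.546,6.000)–(3.000,6.235)
cell (4,1): code 0010 → (4.000,1.598)–(4.461,2.000)
cell (4,2): code 0111 → (4.461,2.000)–(5.000,2.895)
cell (4,4): code 1011 → (5.000,4.500)–(4.839,5.000)
cell (4,5): code 0001 → (4.839,5.000)–(4.000,5.846)
cell (5,2): code 0010 → (5.000,2.895)–(5.064,3.000)
cell (5,3): code 0011 → (5.064,3.000)–(5.209,4.000)
cell (5,4): code 0001 → (5.209,4.000)–(5.000,4.500)
total: 20 segments, chained into 1 closed loop(s), length Σ = 15.491582

segments=20 loops=1 length=15.492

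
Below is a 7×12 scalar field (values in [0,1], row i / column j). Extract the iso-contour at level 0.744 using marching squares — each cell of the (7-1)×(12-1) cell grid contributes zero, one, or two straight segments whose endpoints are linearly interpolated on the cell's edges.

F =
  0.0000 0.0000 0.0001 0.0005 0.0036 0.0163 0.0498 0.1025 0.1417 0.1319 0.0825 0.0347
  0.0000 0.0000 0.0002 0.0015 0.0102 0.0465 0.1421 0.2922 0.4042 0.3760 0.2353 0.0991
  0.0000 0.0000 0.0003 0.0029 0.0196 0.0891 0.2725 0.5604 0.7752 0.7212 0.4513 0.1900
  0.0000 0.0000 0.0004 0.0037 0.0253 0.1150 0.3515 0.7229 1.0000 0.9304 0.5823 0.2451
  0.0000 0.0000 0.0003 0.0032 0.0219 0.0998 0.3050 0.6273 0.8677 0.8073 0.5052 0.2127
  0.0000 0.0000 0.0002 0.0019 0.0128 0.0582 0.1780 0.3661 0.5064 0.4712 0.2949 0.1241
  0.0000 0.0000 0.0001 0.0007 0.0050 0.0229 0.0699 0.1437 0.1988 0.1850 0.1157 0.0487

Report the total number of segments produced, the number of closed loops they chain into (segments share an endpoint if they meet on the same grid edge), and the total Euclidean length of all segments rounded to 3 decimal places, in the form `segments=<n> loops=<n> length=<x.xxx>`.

cell (1,7): code 0100 → (1.916,8.000)–(2.000,7.855)
cell (1,8): code 1000 → (2.000,8.578)–(1.916,8.000)
cell (2,7): code 0110 → (2.000,7.855)–(3.000,7.076)
cell (2,8): code 1101 → (2.109,9.000)–(2.000,8.578)
cell (2,9): code 1000 → (3.000,9.535)–(2.109,9.000)
cell (3,7): code 0110 → (3.000,7.076)–(4.000,7.485)
cell (3,9): code 1001 → (4.000,9.210)–(3.000,9.535)
cell (4,7): code 0010 → (4.000,7.485)–(4.342,8.000)
cell (4,8): code 0011 → (4.342,8.000)–(4.188,9.000)
cell (4,9): code 0001 → (4.188,9.000)–(4.000,9.210)
total: 10 segments, chained into 1 closed loop(s), length Σ = 7.538559

segments=10 loops=1 length=7.539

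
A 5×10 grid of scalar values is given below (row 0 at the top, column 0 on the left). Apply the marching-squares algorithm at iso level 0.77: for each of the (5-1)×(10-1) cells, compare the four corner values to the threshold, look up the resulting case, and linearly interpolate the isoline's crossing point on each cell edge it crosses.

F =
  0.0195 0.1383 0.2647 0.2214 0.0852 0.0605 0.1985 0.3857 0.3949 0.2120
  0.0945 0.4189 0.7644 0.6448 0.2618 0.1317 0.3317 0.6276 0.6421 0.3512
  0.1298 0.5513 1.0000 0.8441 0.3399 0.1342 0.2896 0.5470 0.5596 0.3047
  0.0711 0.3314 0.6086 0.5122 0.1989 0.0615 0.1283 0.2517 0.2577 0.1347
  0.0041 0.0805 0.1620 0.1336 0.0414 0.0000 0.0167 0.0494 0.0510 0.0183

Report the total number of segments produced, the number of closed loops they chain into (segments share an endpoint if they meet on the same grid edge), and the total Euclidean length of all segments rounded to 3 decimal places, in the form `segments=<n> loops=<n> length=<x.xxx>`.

segments=6 loops=1 length=4.782

cell (1,1): code 0100 → (1.024,2.000)–(2.000,1.487)
cell (1,2): code 1100 → (1.628,3.000)–(1.024,2.000)
cell (1,3): code 1000 → (2.000,3.147)–(1.628,3.000)
cell (2,1): code 0010 → (2.000,1.487)–(2.588,2.000)
cell (2,2): code 0011 → (2.588,2.000)–(2.223,3.000)
cell (2,3): code 0001 → (2.223,3.000)–(2.000,3.147)
total: 6 segments, chained into 1 closed loop(s), length Σ = 4.782283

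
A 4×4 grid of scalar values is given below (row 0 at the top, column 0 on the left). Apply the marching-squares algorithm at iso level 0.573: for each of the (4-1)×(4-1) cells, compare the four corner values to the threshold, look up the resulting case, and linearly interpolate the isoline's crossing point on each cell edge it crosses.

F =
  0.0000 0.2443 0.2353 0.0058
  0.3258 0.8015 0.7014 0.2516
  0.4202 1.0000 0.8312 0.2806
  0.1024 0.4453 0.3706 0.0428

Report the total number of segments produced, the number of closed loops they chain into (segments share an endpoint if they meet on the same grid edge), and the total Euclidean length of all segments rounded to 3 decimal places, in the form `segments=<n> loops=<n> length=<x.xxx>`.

segments=8 loops=1 length=6.904

cell (0,0): code 0100 → (0.590,1.000)–(1.000,0.520)
cell (0,1): code 1100 → (0.725,2.000)–(0.590,1.000)
cell (0,2): code 1000 → (1.000,2.285)–(0.725,2.000)
cell (1,0): code 0110 → (1.000,0.520)–(2.000,0.264)
cell (1,2): code 1001 → (2.000,2.469)–(1.000,2.285)
cell (2,0): code 0010 → (2.000,0.264)–(2.770,1.000)
cell (2,1): code 0011 → (2.770,1.000)–(2.561,2.000)
cell (2,2): code 0001 → (2.561,2.000)–(2.000,2.469)
total: 8 segments, chained into 1 closed loop(s), length Σ = 6.904125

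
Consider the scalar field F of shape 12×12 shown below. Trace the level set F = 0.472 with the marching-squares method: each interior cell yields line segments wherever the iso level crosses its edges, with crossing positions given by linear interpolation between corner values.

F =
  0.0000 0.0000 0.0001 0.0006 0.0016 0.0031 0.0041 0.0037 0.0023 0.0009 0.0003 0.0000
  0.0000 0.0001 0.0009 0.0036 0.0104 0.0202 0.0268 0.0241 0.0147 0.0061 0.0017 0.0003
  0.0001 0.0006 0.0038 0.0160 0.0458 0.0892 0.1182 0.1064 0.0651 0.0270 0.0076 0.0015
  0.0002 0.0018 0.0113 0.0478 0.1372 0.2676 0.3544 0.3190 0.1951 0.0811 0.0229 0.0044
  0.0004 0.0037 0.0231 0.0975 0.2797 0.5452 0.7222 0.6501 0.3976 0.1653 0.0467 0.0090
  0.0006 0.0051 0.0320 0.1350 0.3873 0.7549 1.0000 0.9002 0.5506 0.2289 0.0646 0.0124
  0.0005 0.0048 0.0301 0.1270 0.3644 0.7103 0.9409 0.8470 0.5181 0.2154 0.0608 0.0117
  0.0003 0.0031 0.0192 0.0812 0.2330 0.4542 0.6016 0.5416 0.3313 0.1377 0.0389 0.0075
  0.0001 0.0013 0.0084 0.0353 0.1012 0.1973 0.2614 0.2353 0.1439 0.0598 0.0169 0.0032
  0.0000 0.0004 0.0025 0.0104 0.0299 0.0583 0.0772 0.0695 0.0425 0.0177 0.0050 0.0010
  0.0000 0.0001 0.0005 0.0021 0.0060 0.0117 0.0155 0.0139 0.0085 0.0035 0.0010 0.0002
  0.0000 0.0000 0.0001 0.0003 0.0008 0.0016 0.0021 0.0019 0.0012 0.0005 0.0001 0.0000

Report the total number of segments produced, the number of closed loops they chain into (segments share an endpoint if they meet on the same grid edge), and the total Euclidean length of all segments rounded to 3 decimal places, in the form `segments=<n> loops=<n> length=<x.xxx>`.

cell (3,4): code 0100 → (3.736,5.000)–(4.000,4.724)
cell (3,5): code 1100 → (3.320,6.000)–(3.736,5.000)
cell (3,6): code 1100 → (3.462,7.000)–(3.320,6.000)
cell (3,7): code 1000 → (4.000,7.705)–(3.462,7.000)
cell (4,4): code 0110 → (4.000,4.724)–(5.000,4.230)
cell (4,7): code 1101 → (4.486,8.000)–(4.000,7.705)
cell (4,8): code 1000 → (5.000,8.244)–(4.486,8.000)
cell (5,4): code 0110 → (5.000,4.230)–(6.000,4.311)
cell (5,8): code 1001 → (6.000,8.152)–(5.000,8.244)
cell (6,4): code 0010 → (6.000,4.311)–(6.930,5.000)
cell (6,5): code 0111 → (6.930,5.000)–(7.000,5.121)
cell (6,7): code 1011 → (7.000,7.331)–(6.247,8.000)
cell (6,8): code 0001 → (6.247,8.000)–(6.000,8.152)
cell (7,5): code 0010 → (7.000,5.121)–(7.381,6.000)
cell (7,6): code 0011 → (7.381,6.000)–(7.227,7.000)
cell (7,7): code 0001 → (7.227,7.000)–(7.000,7.331)
total: 16 segments, chained into 1 closed loop(s), length Σ = 12.588136

segments=16 loops=1 length=12.588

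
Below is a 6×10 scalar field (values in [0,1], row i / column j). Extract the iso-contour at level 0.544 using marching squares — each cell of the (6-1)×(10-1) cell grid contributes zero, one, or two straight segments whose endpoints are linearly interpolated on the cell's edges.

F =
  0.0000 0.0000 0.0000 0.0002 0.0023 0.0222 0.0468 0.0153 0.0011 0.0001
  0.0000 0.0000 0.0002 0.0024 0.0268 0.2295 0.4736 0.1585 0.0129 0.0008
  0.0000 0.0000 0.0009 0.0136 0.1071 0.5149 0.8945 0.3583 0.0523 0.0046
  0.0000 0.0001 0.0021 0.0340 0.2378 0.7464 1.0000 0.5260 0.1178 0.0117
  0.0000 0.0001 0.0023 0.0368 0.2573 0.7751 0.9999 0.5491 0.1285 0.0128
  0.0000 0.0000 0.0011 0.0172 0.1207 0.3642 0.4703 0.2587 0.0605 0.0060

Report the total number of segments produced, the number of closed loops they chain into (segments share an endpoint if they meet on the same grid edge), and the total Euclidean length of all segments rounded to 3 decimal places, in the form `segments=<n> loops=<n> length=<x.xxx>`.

cell (1,5): code 0100 → (1.167,6.000)–(2.000,5.077)
cell (1,6): code 1000 → (2.000,6.654)–(1.167,6.000)
cell (2,4): code 0100 → (2.126,5.000)–(3.000,4.602)
cell (2,5): code 1110 → (2.000,5.077)–(2.126,5.000)
cell (2,6): code 1001 → (3.000,6.962)–(2.000,6.654)
cell (3,4): code 0110 → (3.000,4.602)–(4.000,4.554)
cell (3,6): code 1101 → (3.779,7.000)–(3.000,6.962)
cell (3,7): code 1000 → (4.000,7.012)–(3.779,7.000)
cell (4,4): code 0010 → (4.000,4.554)–(4.562,5.000)
cell (4,5): code 0011 → (4.562,5.000)–(4.861,6.000)
cell (4,6): code 0011 → (4.861,6.000)–(4.018,7.000)
cell (4,7): code 0001 → (4.018,7.000)–(4.000,7.012)
total: 12 segments, chained into 1 closed loop(s), length Σ = 9.549774

segments=12 loops=1 length=9.550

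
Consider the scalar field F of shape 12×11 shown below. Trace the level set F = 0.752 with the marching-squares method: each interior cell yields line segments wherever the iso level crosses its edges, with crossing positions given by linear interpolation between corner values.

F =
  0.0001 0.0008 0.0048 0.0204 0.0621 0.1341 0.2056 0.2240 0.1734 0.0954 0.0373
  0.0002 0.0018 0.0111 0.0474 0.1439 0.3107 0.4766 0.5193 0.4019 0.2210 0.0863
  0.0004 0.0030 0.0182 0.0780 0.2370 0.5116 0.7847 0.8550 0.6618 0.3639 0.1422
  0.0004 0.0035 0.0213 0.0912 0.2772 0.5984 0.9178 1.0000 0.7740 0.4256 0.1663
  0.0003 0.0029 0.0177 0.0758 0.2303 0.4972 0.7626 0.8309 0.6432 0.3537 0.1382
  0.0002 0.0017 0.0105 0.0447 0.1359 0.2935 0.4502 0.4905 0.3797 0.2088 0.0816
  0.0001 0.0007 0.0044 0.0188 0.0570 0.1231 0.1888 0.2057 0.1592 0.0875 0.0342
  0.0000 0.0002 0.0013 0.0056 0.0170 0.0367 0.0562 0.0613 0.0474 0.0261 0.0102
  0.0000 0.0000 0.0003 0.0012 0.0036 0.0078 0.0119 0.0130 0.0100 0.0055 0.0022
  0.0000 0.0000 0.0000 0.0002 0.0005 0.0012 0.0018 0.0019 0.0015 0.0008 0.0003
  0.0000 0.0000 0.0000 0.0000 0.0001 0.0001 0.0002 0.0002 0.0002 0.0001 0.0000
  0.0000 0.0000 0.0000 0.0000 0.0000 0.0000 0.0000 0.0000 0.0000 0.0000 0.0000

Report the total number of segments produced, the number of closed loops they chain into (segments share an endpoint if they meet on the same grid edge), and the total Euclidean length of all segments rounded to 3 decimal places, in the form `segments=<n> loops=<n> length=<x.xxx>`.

cell (1,5): code 0100 → (1.894,6.000)–(2.000,5.880)
cell (1,6): code 1100 → (1.693,7.000)–(1.894,6.000)
cell (1,7): code 1000 → (2.000,7.533)–(1.693,7.000)
cell (2,5): code 0110 → (2.000,5.880)–(3.000,5.481)
cell (2,7): code 1101 → (2.804,8.000)–(2.000,7.533)
cell (2,8): code 1000 → (3.000,8.063)–(2.804,8.000)
cell (3,5): code 0110 → (3.000,5.481)–(4.000,5.960)
cell (3,7): code 1011 → (4.000,7.420)–(3.168,8.000)
cell (3,8): code 0001 → (3.168,8.000)–(3.000,8.063)
cell (4,5): code 0010 → (4.000,5.960)–(4.034,6.000)
cell (4,6): code 0011 → (4.034,6.000)–(4.232,7.000)
cell (4,7): code 0001 → (4.232,7.000)–(4.000,7.420)
total: 12 segments, chained into 1 closed loop(s), length Σ = 7.861695

segments=12 loops=1 length=7.862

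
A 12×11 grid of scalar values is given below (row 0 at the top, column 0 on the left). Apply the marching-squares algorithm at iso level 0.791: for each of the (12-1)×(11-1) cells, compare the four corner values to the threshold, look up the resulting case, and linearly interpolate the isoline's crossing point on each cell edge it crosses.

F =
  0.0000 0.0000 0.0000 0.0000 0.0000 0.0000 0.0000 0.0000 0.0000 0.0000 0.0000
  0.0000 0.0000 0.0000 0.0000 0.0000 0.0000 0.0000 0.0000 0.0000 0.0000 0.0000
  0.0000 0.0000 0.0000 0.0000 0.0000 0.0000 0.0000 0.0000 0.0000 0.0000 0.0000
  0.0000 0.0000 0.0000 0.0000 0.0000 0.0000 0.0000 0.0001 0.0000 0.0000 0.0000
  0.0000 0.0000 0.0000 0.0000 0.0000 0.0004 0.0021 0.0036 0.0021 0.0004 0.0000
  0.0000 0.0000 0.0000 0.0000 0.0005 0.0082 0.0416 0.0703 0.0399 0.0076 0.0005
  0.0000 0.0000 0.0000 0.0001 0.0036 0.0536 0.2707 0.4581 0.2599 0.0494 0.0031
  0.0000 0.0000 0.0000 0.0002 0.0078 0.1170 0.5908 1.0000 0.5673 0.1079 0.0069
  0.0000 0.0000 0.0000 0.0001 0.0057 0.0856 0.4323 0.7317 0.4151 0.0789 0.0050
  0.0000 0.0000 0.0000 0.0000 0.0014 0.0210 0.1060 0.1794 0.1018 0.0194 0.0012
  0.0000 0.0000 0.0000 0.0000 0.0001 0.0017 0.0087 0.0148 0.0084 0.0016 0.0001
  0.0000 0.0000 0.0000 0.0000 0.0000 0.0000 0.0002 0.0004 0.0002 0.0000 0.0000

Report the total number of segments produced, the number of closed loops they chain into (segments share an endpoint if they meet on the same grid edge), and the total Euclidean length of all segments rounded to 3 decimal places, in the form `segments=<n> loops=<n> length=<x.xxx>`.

segments=4 loops=1 length=3.106

cell (6,6): code 0100 → (6.614,7.000)–(7.000,6.489)
cell (6,7): code 1000 → (7.000,7.483)–(6.614,7.000)
cell (7,6): code 0010 → (7.000,6.489)–(7.779,7.000)
cell (7,7): code 0001 → (7.779,7.000)–(7.000,7.483)
total: 4 segments, chained into 1 closed loop(s), length Σ = 3.106183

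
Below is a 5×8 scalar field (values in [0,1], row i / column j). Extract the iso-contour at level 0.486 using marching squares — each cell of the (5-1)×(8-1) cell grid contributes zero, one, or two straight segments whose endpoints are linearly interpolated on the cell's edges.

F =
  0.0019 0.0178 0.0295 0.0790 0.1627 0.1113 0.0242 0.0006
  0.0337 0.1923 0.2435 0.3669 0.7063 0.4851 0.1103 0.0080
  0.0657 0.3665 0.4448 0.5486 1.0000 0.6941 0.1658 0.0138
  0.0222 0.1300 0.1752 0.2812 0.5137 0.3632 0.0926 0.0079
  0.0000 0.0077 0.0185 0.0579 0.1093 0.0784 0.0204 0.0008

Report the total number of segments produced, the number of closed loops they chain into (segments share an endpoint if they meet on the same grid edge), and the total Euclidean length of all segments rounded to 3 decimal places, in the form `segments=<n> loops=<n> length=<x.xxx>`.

cell (0,3): code 0100 → (0.595,4.000)–(1.000,3.351)
cell (0,4): code 1000 → (1.000,4.996)–(0.595,4.000)
cell (1,2): code 0100 → (1.655,3.000)–(2.000,2.397)
cell (1,3): code 1110 → (1.000,3.351)–(1.655,3.000)
cell (1,4): code 1101 → (1.004,5.000)–(1.000,4.996)
cell (1,5): code 1000 → (2.000,5.394)–(1.004,5.000)
cell (2,2): code 0010 → (2.000,2.397)–(2.234,3.000)
cell (2,3): code 0111 → (2.234,3.000)–(3.000,3.881)
cell (2,4): code 1011 → (3.000,4.184)–(2.629,5.000)
cell (2,5): code 0001 → (2.629,5.000)–(2.000,5.394)
cell (3,3): code 0010 → (3.000,3.881)–(3.068,4.000)
cell (3,4): code 0001 → (3.068,4.000)–(3.000,4.184)
total: 12 segments, chained into 1 closed loop(s), length Σ = 8.141645

segments=12 loops=1 length=8.142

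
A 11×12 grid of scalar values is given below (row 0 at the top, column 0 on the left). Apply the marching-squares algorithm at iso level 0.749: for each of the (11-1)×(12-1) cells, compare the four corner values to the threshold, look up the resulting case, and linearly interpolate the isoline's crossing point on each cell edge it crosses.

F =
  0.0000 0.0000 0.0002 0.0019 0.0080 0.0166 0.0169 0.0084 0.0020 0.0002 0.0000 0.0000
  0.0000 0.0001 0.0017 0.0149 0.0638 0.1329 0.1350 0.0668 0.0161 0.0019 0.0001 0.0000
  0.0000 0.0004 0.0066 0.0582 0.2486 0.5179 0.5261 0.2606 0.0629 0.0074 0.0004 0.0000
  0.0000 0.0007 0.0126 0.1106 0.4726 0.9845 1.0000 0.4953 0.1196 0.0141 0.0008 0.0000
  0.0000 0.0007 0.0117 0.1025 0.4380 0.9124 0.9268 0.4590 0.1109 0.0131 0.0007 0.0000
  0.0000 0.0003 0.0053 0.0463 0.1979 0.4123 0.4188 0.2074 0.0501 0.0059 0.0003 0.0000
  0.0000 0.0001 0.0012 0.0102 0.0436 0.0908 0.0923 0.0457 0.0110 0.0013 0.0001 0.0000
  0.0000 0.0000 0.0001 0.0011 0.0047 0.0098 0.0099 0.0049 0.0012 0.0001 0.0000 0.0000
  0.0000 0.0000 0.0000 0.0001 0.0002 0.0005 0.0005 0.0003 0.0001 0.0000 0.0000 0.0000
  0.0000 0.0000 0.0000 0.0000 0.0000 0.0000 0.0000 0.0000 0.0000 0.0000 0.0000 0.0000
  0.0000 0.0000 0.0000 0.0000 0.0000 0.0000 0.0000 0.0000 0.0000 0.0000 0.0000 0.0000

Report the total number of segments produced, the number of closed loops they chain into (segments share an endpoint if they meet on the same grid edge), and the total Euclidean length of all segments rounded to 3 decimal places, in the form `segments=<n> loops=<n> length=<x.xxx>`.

cell (2,4): code 0100 → (2.495,5.000)–(3.000,4.540)
cell (2,5): code 1100 → (2.470,6.000)–(2.495,5.000)
cell (2,6): code 1000 → (3.000,6.497)–(2.470,6.000)
cell (3,4): code 0110 → (3.000,4.540)–(4.000,4.656)
cell (3,6): code 1001 → (4.000,6.380)–(3.000,6.497)
cell (4,4): code 0010 → (4.000,4.656)–(4.327,5.000)
cell (4,5): code 0011 → (4.327,5.000)–(4.350,6.000)
cell (4,6): code 0001 → (4.350,6.000)–(4.000,6.380)
total: 8 segments, chained into 1 closed loop(s), length Σ = 6.414989

segments=8 loops=1 length=6.415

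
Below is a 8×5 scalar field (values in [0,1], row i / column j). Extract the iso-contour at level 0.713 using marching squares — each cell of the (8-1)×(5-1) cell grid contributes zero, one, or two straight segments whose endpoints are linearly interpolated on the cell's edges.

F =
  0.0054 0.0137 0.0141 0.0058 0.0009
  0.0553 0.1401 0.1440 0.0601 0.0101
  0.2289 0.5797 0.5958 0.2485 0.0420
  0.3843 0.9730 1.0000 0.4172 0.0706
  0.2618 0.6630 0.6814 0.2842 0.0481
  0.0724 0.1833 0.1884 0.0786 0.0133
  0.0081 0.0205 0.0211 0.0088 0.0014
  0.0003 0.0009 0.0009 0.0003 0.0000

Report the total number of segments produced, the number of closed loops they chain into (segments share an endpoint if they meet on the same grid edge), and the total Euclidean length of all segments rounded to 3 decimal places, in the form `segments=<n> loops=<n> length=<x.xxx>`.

cell (2,0): code 0100 → (2.339,1.000)–(3.000,0.558)
cell (2,1): code 1100 → (2.290,2.000)–(2.339,1.000)
cell (2,2): code 1000 → (3.000,2.492)–(2.290,2.000)
cell (3,0): code 0010 → (3.000,0.558)–(3.839,1.000)
cell (3,1): code 0011 → (3.839,1.000)–(3.901,2.000)
cell (3,2): code 0001 → (3.901,2.000)–(3.000,2.492)
total: 6 segments, chained into 1 closed loop(s), length Σ = 5.636777

segments=6 loops=1 length=5.637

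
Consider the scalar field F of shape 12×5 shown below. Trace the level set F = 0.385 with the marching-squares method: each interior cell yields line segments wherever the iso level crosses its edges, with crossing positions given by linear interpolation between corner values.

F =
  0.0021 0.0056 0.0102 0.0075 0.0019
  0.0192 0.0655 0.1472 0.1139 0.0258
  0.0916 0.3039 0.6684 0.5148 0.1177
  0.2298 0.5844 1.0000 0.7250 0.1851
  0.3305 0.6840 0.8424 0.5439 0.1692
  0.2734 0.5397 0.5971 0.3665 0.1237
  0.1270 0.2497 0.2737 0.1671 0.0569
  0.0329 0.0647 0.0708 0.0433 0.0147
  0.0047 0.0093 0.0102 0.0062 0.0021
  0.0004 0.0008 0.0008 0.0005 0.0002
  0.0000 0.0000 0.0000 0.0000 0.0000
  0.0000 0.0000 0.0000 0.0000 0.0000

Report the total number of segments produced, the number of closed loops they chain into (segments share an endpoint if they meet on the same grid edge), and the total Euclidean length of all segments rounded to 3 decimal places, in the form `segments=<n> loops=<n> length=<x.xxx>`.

cell (1,1): code 0100 → (1.456,2.000)–(2.000,1.222)
cell (1,2): code 1100 → (1.676,3.000)–(1.456,2.000)
cell (1,3): code 1000 → (2.000,3.327)–(1.676,3.000)
cell (2,0): code 0100 → (2.289,1.000)–(3.000,0.438)
cell (2,1): code 1110 → (2.000,1.222)–(2.289,1.000)
cell (2,3): code 1001 → (3.000,3.630)–(2.000,3.327)
cell (3,0): code 0110 → (3.000,0.438)–(4.000,0.154)
cell (3,3): code 1001 → (4.000,3.424)–(3.000,3.630)
cell (4,0): code 0110 → (4.000,0.154)–(5.000,0.419)
cell (4,2): code 1011 → (5.000,2.920)–(4.896,3.000)
cell (4,3): code 0001 → (4.896,3.000)–(4.000,3.424)
cell (5,0): code 0010 → (5.000,0.419)–(5.533,1.000)
cell (5,1): code 0011 → (5.533,1.000)–(5.656,2.000)
cell (5,2): code 0001 → (5.656,2.000)–(5.000,2.920)
total: 14 segments, chained into 1 closed loop(s), length Σ = 11.892091

segments=14 loops=1 length=11.892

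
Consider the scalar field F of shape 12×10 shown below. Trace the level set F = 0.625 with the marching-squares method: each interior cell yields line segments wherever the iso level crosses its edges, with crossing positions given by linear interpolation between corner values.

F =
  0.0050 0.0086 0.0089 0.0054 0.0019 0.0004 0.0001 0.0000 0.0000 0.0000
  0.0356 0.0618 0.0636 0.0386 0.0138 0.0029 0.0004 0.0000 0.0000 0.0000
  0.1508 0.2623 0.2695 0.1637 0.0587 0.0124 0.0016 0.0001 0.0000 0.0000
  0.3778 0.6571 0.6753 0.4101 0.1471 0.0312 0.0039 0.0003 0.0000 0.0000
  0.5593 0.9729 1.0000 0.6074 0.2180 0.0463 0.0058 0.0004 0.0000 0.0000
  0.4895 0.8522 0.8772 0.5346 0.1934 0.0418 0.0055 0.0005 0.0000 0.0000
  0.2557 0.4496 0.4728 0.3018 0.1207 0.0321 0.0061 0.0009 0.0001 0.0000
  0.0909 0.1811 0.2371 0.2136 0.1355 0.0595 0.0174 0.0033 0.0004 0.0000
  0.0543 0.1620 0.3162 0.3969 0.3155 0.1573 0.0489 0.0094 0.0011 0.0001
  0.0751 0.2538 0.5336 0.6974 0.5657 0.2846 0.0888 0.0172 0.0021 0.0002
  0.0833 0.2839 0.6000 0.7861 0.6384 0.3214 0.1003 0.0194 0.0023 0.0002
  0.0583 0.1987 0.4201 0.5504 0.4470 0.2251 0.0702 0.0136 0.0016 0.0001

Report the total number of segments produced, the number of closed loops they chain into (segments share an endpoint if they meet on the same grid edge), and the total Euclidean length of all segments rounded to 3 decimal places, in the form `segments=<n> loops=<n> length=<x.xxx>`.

segments=18 loops=2 length=14.388

cell (2,0): code 0100 → (2.919,1.000)–(3.000,0.885)
cell (2,1): code 1100 → (2.876,2.000)–(2.919,1.000)
cell (2,2): code 1000 → (3.000,2.190)–(2.876,2.000)
cell (3,0): code 0110 → (3.000,0.885)–(4.000,0.159)
cell (3,2): code 1001 → (4.000,2.955)–(3.000,2.190)
cell (4,0): code 0110 → (4.000,0.159)–(5.000,0.374)
cell (4,2): code 1001 → (5.000,2.736)–(4.000,2.955)
cell (5,0): code 0010 → (5.000,0.374)–(5.564,1.000)
cell (5,1): code 0011 → (5.564,1.000)–(5.624,2.000)
cell (5,2): code 0001 → (5.624,2.000)–(5.000,2.736)
cell (8,2): code 0100 → (8.759,3.000)–(9.000,2.558)
cell (8,3): code 1000 → (9.000,3.550)–(8.759,3.000)
cell (9,2): code 0110 → (9.000,2.558)–(10.000,2.134)
cell (9,3): code 1101 → (9.816,4.000)–(9.000,3.550)
cell (9,4): code 1000 → (10.000,4.042)–(9.816,4.000)
cell (10,2): code 0010 → (10.000,2.134)–(10.683,3.000)
cell (10,3): code 0011 → (10.683,3.000)–(10.070,4.000)
cell (10,4): code 0001 → (10.070,4.000)–(10.000,4.042)
total: 18 segments, chained into 2 closed loop(s), length Σ = 14.388096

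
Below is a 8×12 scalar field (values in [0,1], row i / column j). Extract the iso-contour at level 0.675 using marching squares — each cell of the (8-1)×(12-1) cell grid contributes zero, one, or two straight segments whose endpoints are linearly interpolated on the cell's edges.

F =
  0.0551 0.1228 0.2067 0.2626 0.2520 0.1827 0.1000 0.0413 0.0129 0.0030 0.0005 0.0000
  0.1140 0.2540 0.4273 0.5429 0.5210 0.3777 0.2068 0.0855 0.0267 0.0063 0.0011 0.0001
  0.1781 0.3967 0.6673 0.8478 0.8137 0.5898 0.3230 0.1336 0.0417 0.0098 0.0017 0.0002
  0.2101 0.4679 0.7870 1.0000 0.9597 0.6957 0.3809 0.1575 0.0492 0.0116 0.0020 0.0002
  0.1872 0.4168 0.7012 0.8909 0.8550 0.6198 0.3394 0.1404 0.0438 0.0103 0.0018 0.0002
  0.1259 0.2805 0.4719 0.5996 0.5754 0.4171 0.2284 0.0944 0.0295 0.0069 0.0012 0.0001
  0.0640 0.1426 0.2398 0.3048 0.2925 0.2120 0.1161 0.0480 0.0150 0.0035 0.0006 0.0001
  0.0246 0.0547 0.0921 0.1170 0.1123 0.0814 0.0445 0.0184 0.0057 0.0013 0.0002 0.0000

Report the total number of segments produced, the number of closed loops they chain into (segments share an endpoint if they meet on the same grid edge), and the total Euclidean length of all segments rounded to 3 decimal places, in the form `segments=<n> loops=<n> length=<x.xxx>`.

cell (1,2): code 0100 → (1.433,3.000)–(2.000,2.043)
cell (1,3): code 1100 → (1.526,4.000)–(1.433,3.000)
cell (1,4): code 1000 → (2.000,4.619)–(1.526,4.000)
cell (2,1): code 0100 → (2.064,2.000)–(3.000,1.649)
cell (2,2): code 1110 → (2.000,2.043)–(2.064,2.000)
cell (2,4): code 1101 → (2.805,5.000)–(2.000,4.619)
cell (2,5): code 1000 → (3.000,5.066)–(2.805,5.000)
cell (3,1): code 0110 → (3.000,1.649)–(4.000,1.908)
cell (3,4): code 1011 → (4.000,4.765)–(3.273,5.000)
cell (3,5): code 0001 → (3.273,5.000)–(3.000,5.066)
cell (4,1): code 0010 → (4.000,1.908)–(4.114,2.000)
cell (4,2): code 0011 → (4.114,2.000)–(4.741,3.000)
cell (4,3): code 0011 → (4.741,3.000)–(4.644,4.000)
cell (4,4): code 0001 → (4.644,4.000)–(4.000,4.765)
total: 14 segments, chained into 1 closed loop(s), length Σ = 10.479034

segments=14 loops=1 length=10.479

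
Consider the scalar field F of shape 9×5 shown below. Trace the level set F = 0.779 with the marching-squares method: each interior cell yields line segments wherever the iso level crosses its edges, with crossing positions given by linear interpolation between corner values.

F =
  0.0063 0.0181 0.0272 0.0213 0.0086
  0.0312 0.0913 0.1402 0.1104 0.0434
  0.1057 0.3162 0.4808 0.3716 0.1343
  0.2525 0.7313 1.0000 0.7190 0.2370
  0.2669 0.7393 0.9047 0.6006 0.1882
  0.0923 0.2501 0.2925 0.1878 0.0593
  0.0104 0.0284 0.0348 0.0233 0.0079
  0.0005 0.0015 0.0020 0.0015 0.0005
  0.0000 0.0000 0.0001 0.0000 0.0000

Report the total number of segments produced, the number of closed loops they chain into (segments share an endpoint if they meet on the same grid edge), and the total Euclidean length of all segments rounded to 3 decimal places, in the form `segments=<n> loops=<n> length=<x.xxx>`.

segments=6 loops=1 length=5.138

cell (2,1): code 0100 → (2.574,2.000)–(3.000,1.178)
cell (2,2): code 1000 → (3.000,2.786)–(2.574,2.000)
cell (3,1): code 0110 → (3.000,1.178)–(4.000,1.240)
cell (3,2): code 1001 → (4.000,2.413)–(3.000,2.786)
cell (4,1): code 0010 → (4.000,1.240)–(4.205,2.000)
cell (4,2): code 0001 → (4.205,2.000)–(4.000,2.413)
total: 6 segments, chained into 1 closed loop(s), length Σ = 5.138428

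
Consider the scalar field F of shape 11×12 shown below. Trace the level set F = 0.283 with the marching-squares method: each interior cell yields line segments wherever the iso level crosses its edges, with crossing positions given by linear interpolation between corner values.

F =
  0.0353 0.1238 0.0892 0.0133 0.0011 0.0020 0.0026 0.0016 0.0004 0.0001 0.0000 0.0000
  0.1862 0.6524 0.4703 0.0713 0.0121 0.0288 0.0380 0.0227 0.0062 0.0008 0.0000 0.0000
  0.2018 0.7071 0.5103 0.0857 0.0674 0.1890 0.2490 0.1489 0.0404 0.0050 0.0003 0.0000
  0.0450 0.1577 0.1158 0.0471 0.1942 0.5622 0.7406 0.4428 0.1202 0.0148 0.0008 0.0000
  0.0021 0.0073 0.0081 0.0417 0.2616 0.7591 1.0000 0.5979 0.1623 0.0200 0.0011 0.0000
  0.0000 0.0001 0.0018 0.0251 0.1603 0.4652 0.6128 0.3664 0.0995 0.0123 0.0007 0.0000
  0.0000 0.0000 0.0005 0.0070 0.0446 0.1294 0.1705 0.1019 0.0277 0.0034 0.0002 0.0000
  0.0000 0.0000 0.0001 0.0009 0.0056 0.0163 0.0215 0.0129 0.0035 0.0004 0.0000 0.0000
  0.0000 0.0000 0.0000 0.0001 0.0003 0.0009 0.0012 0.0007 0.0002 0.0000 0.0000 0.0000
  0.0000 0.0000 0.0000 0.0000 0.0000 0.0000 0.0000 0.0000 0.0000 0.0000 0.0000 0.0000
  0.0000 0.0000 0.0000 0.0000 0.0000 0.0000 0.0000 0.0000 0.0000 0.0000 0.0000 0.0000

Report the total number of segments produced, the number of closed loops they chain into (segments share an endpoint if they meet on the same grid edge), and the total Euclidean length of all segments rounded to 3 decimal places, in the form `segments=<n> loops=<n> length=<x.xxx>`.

cell (0,0): code 0100 → (0.301,1.000)–(1.000,0.208)
cell (0,1): code 1100 → (0.509,2.000)–(0.301,1.000)
cell (0,2): code 1000 → (1.000,2.469)–(0.509,2.000)
cell (1,0): code 0110 → (1.000,0.208)–(2.000,0.161)
cell (1,2): code 1001 → (2.000,2.535)–(1.000,2.469)
cell (2,0): code 0010 → (2.000,0.161)–(2.772,1.000)
cell (2,1): code 0011 → (2.772,1.000)–(2.576,2.000)
cell (2,2): code 0001 → (2.576,2.000)–(2.000,2.535)
cell (2,4): code 0100 → (2.252,5.000)–(3.000,4.241)
cell (2,5): code 1100 → (2.069,6.000)–(2.252,5.000)
cell (2,6): code 1100 → (2.456,7.000)–(2.069,6.000)
cell (2,7): code 1000 → (3.000,7.495)–(2.456,7.000)
cell (3,4): code 0110 → (3.000,4.241)–(4.000,4.043)
cell (3,7): code 1001 → (4.000,7.723)–(3.000,7.495)
cell (4,4): code 0110 → (4.000,4.043)–(5.000,4.402)
cell (4,7): code 1001 → (5.000,7.312)–(4.000,7.723)
cell (5,4): code 0010 → (5.000,4.402)–(5.543,5.000)
cell (5,5): code 0011 → (5.543,5.000)–(5.746,6.000)
cell (5,6): code 0011 → (5.746,6.000)–(5.315,7.000)
cell (5,7): code 0001 → (5.315,7.000)–(5.000,7.312)
total: 20 segments, chained into 2 closed loop(s), length Σ = 19.145117

segments=20 loops=2 length=19.145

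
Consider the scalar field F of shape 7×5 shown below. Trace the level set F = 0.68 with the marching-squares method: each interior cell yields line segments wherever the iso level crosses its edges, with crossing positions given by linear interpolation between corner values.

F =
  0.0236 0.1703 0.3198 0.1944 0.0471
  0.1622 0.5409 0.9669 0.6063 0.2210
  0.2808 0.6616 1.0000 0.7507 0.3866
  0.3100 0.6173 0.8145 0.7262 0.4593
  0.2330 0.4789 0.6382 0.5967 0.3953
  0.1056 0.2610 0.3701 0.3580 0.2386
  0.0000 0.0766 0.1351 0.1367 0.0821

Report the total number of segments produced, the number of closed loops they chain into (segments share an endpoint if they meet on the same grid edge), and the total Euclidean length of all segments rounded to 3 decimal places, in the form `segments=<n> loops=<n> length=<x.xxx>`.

segments=10 loops=1 length=8.364

cell (0,1): code 0100 → (0.557,2.000)–(1.000,1.327)
cell (0,2): code 1000 → (1.000,2.796)–(0.557,2.000)
cell (1,1): code 0110 → (1.000,1.327)–(2.000,1.054)
cell (1,2): code 1101 → (1.510,3.000)–(1.000,2.796)
cell (1,3): code 1000 → (2.000,3.194)–(1.510,3.000)
cell (2,1): code 0110 → (2.000,1.054)–(3.000,1.318)
cell (2,3): code 1001 → (3.000,3.173)–(2.000,3.194)
cell (3,1): code 0010 → (3.000,1.318)–(3.763,2.000)
cell (3,2): code 0011 → (3.763,2.000)–(3.357,3.000)
cell (3,3): code 0001 → (3.357,3.000)–(3.000,3.173)
total: 10 segments, chained into 1 closed loop(s), length Σ = 8.363570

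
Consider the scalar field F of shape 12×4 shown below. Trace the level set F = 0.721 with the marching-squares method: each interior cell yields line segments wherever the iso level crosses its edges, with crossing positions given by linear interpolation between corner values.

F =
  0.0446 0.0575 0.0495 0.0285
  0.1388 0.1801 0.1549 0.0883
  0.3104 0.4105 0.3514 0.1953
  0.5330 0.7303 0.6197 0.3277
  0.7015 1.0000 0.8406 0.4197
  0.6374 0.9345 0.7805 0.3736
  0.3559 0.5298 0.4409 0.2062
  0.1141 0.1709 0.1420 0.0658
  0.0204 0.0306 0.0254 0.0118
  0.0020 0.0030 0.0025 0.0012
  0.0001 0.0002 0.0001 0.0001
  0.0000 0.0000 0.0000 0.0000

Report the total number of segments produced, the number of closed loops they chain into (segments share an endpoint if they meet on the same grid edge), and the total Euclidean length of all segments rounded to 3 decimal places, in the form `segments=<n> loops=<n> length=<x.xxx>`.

segments=10 loops=1 length=7.330

cell (2,0): code 0100 → (2.971,1.000)–(3.000,0.953)
cell (2,1): code 1000 → (3.000,1.084)–(2.971,1.000)
cell (3,0): code 0110 → (3.000,0.953)–(4.000,0.065)
cell (3,1): code 1101 → (3.459,2.000)–(3.000,1.084)
cell (3,2): code 1000 → (4.000,2.284)–(3.459,2.000)
cell (4,0): code 0110 → (4.000,0.065)–(5.000,0.281)
cell (4,2): code 1001 → (5.000,2.146)–(4.000,2.284)
cell (5,0): code 0010 → (5.000,0.281)–(5.528,1.000)
cell (5,1): code 0011 → (5.528,1.000)–(5.175,2.000)
cell (5,2): code 0001 → (5.175,2.000)–(5.000,2.146)
total: 10 segments, chained into 1 closed loop(s), length Σ = 7.329651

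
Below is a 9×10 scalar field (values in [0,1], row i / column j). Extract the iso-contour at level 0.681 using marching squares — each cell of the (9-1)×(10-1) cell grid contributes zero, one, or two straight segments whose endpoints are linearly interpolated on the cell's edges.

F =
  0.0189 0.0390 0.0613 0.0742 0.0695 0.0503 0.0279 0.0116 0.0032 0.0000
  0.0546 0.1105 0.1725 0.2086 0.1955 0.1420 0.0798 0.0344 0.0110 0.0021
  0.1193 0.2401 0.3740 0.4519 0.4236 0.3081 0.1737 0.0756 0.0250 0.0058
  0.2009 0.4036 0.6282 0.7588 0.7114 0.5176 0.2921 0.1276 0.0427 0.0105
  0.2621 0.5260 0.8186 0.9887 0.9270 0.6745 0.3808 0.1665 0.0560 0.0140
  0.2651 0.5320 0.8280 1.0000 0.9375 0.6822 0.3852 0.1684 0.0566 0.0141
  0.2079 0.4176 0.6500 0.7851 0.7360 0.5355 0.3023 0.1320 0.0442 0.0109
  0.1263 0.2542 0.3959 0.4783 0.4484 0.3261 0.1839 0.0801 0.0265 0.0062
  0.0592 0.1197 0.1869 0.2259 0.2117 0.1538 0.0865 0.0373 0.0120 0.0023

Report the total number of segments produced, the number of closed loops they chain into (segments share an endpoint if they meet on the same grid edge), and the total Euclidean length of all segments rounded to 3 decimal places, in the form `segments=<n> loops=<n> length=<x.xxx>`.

cell (2,2): code 0100 → (2.746,3.000)–(3.000,2.404)
cell (2,3): code 1100 → (2.894,4.000)–(2.746,3.000)
cell (2,4): code 1000 → (3.000,4.157)–(2.894,4.000)
cell (3,1): code 0100 → (3.277,2.000)–(4.000,1.530)
cell (3,2): code 1110 → (3.000,2.404)–(3.277,2.000)
cell (3,4): code 1001 → (4.000,4.974)–(3.000,4.157)
cell (4,1): code 0110 → (4.000,1.530)–(5.000,1.503)
cell (4,4): code 1101 → (4.844,5.000)–(4.000,4.974)
cell (4,5): code 1000 → (5.000,5.004)–(4.844,5.000)
cell (5,1): code 0010 → (5.000,1.503)–(5.826,2.000)
cell (5,2): code 0111 → (5.826,2.000)–(6.000,2.229)
cell (5,4): code 1011 → (6.000,4.274)–(5.008,5.000)
cell (5,5): code 0001 → (5.008,5.000)–(5.000,5.004)
cell (6,2): code 0010 → (6.000,2.229)–(6.339,3.000)
cell (6,3): code 0011 → (6.339,3.000)–(6.191,4.000)
cell (6,4): code 0001 → (6.191,4.000)–(6.000,4.274)
total: 16 segments, chained into 1 closed loop(s), length Σ = 11.169274

segments=16 loops=1 length=11.169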